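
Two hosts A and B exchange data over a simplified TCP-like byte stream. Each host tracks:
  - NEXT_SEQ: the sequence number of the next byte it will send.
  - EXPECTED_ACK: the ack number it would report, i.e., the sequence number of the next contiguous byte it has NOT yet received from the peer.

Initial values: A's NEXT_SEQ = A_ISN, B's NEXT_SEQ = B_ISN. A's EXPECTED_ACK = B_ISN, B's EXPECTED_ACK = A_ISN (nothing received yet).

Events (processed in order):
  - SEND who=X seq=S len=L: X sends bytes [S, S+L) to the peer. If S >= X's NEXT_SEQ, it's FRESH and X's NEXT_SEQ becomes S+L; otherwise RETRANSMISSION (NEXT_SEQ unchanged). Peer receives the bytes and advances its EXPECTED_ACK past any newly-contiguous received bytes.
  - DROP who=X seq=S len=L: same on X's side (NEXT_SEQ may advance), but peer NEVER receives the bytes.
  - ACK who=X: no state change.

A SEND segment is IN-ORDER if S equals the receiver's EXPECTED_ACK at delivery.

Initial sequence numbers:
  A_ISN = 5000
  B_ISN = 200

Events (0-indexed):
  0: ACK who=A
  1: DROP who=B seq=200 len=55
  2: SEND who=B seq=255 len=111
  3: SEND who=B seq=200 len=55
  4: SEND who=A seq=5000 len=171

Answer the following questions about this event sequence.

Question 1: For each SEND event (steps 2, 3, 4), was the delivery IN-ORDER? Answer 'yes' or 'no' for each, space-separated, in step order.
Answer: no yes yes

Derivation:
Step 2: SEND seq=255 -> out-of-order
Step 3: SEND seq=200 -> in-order
Step 4: SEND seq=5000 -> in-order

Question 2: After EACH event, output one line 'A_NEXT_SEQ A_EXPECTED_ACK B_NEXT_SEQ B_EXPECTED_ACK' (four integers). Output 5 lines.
5000 200 200 5000
5000 200 255 5000
5000 200 366 5000
5000 366 366 5000
5171 366 366 5171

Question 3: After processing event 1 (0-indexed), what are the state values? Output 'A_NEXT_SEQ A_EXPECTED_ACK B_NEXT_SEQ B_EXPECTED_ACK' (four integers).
After event 0: A_seq=5000 A_ack=200 B_seq=200 B_ack=5000
After event 1: A_seq=5000 A_ack=200 B_seq=255 B_ack=5000

5000 200 255 5000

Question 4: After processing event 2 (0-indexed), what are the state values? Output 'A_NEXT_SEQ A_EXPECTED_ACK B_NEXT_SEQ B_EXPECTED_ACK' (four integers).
After event 0: A_seq=5000 A_ack=200 B_seq=200 B_ack=5000
After event 1: A_seq=5000 A_ack=200 B_seq=255 B_ack=5000
After event 2: A_seq=5000 A_ack=200 B_seq=366 B_ack=5000

5000 200 366 5000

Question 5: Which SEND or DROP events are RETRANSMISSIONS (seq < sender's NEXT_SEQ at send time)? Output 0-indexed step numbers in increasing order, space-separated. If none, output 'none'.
Step 1: DROP seq=200 -> fresh
Step 2: SEND seq=255 -> fresh
Step 3: SEND seq=200 -> retransmit
Step 4: SEND seq=5000 -> fresh

Answer: 3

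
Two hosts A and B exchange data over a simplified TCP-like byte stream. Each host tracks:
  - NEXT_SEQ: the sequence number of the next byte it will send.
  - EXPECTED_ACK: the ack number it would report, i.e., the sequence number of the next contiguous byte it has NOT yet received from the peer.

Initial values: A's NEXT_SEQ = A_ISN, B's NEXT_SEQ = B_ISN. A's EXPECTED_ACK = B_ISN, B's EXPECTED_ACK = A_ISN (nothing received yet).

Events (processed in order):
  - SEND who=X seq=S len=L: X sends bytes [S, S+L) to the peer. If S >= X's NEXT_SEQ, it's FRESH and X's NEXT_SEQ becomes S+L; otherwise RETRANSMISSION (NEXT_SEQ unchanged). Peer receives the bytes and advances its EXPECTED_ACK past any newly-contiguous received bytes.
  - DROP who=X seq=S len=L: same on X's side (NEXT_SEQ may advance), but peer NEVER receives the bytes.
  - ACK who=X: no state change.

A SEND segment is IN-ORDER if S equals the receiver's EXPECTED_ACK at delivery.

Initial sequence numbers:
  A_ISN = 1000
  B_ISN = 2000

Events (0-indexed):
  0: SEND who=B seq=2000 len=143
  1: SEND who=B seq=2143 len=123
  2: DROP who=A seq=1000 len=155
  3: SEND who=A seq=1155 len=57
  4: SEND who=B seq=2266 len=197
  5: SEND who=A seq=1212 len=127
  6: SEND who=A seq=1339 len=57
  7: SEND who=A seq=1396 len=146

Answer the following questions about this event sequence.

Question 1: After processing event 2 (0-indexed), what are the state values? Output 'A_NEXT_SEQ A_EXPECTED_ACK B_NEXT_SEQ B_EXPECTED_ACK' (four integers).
After event 0: A_seq=1000 A_ack=2143 B_seq=2143 B_ack=1000
After event 1: A_seq=1000 A_ack=2266 B_seq=2266 B_ack=1000
After event 2: A_seq=1155 A_ack=2266 B_seq=2266 B_ack=1000

1155 2266 2266 1000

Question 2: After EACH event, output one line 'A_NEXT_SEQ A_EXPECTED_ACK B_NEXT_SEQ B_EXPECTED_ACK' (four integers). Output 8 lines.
1000 2143 2143 1000
1000 2266 2266 1000
1155 2266 2266 1000
1212 2266 2266 1000
1212 2463 2463 1000
1339 2463 2463 1000
1396 2463 2463 1000
1542 2463 2463 1000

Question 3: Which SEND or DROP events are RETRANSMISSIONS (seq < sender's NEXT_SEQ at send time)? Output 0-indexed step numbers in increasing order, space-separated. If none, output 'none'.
Answer: none

Derivation:
Step 0: SEND seq=2000 -> fresh
Step 1: SEND seq=2143 -> fresh
Step 2: DROP seq=1000 -> fresh
Step 3: SEND seq=1155 -> fresh
Step 4: SEND seq=2266 -> fresh
Step 5: SEND seq=1212 -> fresh
Step 6: SEND seq=1339 -> fresh
Step 7: SEND seq=1396 -> fresh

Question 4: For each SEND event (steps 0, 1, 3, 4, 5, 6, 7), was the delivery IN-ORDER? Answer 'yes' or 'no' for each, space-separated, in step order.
Answer: yes yes no yes no no no

Derivation:
Step 0: SEND seq=2000 -> in-order
Step 1: SEND seq=2143 -> in-order
Step 3: SEND seq=1155 -> out-of-order
Step 4: SEND seq=2266 -> in-order
Step 5: SEND seq=1212 -> out-of-order
Step 6: SEND seq=1339 -> out-of-order
Step 7: SEND seq=1396 -> out-of-order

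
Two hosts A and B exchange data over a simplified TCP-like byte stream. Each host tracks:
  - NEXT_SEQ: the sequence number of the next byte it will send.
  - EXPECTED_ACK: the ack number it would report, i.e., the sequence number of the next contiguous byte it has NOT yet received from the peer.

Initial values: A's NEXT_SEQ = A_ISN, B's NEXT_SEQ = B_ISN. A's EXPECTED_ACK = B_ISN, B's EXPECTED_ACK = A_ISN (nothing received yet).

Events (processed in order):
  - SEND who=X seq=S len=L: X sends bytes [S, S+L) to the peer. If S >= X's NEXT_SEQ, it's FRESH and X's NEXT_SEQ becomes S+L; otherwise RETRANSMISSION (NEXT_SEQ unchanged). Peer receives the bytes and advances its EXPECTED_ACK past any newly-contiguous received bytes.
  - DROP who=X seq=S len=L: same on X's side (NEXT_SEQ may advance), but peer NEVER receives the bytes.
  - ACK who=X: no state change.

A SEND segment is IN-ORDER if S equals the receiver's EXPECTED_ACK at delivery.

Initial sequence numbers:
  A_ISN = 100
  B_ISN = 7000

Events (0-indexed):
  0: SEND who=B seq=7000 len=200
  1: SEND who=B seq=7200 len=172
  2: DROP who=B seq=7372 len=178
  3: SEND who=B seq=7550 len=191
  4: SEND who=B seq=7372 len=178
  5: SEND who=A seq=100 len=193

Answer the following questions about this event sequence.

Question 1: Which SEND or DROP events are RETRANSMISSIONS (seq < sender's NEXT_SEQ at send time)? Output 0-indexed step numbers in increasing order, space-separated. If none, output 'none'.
Step 0: SEND seq=7000 -> fresh
Step 1: SEND seq=7200 -> fresh
Step 2: DROP seq=7372 -> fresh
Step 3: SEND seq=7550 -> fresh
Step 4: SEND seq=7372 -> retransmit
Step 5: SEND seq=100 -> fresh

Answer: 4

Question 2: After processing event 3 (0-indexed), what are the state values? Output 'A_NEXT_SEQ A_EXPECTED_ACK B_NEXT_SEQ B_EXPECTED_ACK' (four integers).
After event 0: A_seq=100 A_ack=7200 B_seq=7200 B_ack=100
After event 1: A_seq=100 A_ack=7372 B_seq=7372 B_ack=100
After event 2: A_seq=100 A_ack=7372 B_seq=7550 B_ack=100
After event 3: A_seq=100 A_ack=7372 B_seq=7741 B_ack=100

100 7372 7741 100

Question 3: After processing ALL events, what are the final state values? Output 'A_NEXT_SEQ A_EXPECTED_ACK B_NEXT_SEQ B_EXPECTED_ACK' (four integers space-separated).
After event 0: A_seq=100 A_ack=7200 B_seq=7200 B_ack=100
After event 1: A_seq=100 A_ack=7372 B_seq=7372 B_ack=100
After event 2: A_seq=100 A_ack=7372 B_seq=7550 B_ack=100
After event 3: A_seq=100 A_ack=7372 B_seq=7741 B_ack=100
After event 4: A_seq=100 A_ack=7741 B_seq=7741 B_ack=100
After event 5: A_seq=293 A_ack=7741 B_seq=7741 B_ack=293

Answer: 293 7741 7741 293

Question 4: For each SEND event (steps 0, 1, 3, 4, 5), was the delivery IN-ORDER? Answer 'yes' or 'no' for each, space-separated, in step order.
Step 0: SEND seq=7000 -> in-order
Step 1: SEND seq=7200 -> in-order
Step 3: SEND seq=7550 -> out-of-order
Step 4: SEND seq=7372 -> in-order
Step 5: SEND seq=100 -> in-order

Answer: yes yes no yes yes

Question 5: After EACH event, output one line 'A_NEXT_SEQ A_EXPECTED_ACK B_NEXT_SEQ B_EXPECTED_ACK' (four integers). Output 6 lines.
100 7200 7200 100
100 7372 7372 100
100 7372 7550 100
100 7372 7741 100
100 7741 7741 100
293 7741 7741 293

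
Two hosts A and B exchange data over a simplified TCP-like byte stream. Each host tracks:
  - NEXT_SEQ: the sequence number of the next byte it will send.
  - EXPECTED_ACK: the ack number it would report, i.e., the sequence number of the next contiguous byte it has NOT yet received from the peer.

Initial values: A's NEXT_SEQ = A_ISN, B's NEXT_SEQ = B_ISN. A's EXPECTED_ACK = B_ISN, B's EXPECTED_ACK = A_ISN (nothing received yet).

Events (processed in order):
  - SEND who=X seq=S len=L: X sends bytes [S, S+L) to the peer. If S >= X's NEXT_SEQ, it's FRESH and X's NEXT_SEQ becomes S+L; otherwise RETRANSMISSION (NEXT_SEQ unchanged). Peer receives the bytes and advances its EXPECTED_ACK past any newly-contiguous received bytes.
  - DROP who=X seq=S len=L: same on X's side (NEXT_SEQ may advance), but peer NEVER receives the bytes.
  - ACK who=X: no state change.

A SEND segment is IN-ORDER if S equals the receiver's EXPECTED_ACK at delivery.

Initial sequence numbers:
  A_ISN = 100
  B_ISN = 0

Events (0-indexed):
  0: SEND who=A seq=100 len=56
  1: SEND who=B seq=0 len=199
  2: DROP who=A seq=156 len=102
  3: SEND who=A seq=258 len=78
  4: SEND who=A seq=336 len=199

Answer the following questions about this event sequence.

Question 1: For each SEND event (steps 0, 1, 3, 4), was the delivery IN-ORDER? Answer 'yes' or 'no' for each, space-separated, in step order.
Step 0: SEND seq=100 -> in-order
Step 1: SEND seq=0 -> in-order
Step 3: SEND seq=258 -> out-of-order
Step 4: SEND seq=336 -> out-of-order

Answer: yes yes no no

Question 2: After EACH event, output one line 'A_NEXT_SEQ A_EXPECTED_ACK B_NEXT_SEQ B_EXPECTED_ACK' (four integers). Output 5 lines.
156 0 0 156
156 199 199 156
258 199 199 156
336 199 199 156
535 199 199 156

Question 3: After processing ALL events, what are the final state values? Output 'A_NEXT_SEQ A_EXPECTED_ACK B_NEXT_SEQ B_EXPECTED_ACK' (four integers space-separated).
Answer: 535 199 199 156

Derivation:
After event 0: A_seq=156 A_ack=0 B_seq=0 B_ack=156
After event 1: A_seq=156 A_ack=199 B_seq=199 B_ack=156
After event 2: A_seq=258 A_ack=199 B_seq=199 B_ack=156
After event 3: A_seq=336 A_ack=199 B_seq=199 B_ack=156
After event 4: A_seq=535 A_ack=199 B_seq=199 B_ack=156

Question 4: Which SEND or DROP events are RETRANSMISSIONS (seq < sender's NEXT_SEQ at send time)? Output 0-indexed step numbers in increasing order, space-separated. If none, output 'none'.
Answer: none

Derivation:
Step 0: SEND seq=100 -> fresh
Step 1: SEND seq=0 -> fresh
Step 2: DROP seq=156 -> fresh
Step 3: SEND seq=258 -> fresh
Step 4: SEND seq=336 -> fresh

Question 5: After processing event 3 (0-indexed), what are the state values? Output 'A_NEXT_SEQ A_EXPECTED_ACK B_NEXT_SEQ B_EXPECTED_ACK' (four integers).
After event 0: A_seq=156 A_ack=0 B_seq=0 B_ack=156
After event 1: A_seq=156 A_ack=199 B_seq=199 B_ack=156
After event 2: A_seq=258 A_ack=199 B_seq=199 B_ack=156
After event 3: A_seq=336 A_ack=199 B_seq=199 B_ack=156

336 199 199 156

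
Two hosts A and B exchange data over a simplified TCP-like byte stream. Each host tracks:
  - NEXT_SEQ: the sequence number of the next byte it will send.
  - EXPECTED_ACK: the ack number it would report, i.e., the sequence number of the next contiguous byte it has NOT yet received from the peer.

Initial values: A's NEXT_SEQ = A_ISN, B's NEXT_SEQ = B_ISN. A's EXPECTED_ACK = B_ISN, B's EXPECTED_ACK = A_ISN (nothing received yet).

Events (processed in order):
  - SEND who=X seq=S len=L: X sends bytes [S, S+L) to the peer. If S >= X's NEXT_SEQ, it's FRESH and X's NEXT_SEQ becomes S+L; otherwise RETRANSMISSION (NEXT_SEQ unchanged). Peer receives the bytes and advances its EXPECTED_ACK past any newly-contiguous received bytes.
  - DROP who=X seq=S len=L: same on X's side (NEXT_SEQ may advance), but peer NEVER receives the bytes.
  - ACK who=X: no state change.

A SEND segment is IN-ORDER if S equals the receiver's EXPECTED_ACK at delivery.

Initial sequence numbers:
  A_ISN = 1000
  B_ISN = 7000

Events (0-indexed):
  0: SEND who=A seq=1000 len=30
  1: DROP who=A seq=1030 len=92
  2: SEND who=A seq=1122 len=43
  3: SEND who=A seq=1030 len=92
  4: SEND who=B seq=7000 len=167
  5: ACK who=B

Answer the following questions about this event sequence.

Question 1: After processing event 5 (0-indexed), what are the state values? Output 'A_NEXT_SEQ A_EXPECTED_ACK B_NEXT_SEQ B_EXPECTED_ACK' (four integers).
After event 0: A_seq=1030 A_ack=7000 B_seq=7000 B_ack=1030
After event 1: A_seq=1122 A_ack=7000 B_seq=7000 B_ack=1030
After event 2: A_seq=1165 A_ack=7000 B_seq=7000 B_ack=1030
After event 3: A_seq=1165 A_ack=7000 B_seq=7000 B_ack=1165
After event 4: A_seq=1165 A_ack=7167 B_seq=7167 B_ack=1165
After event 5: A_seq=1165 A_ack=7167 B_seq=7167 B_ack=1165

1165 7167 7167 1165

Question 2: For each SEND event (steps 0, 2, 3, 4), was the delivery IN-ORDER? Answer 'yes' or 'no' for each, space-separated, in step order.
Step 0: SEND seq=1000 -> in-order
Step 2: SEND seq=1122 -> out-of-order
Step 3: SEND seq=1030 -> in-order
Step 4: SEND seq=7000 -> in-order

Answer: yes no yes yes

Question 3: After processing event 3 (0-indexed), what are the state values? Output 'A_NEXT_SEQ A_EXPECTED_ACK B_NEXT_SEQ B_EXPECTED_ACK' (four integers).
After event 0: A_seq=1030 A_ack=7000 B_seq=7000 B_ack=1030
After event 1: A_seq=1122 A_ack=7000 B_seq=7000 B_ack=1030
After event 2: A_seq=1165 A_ack=7000 B_seq=7000 B_ack=1030
After event 3: A_seq=1165 A_ack=7000 B_seq=7000 B_ack=1165

1165 7000 7000 1165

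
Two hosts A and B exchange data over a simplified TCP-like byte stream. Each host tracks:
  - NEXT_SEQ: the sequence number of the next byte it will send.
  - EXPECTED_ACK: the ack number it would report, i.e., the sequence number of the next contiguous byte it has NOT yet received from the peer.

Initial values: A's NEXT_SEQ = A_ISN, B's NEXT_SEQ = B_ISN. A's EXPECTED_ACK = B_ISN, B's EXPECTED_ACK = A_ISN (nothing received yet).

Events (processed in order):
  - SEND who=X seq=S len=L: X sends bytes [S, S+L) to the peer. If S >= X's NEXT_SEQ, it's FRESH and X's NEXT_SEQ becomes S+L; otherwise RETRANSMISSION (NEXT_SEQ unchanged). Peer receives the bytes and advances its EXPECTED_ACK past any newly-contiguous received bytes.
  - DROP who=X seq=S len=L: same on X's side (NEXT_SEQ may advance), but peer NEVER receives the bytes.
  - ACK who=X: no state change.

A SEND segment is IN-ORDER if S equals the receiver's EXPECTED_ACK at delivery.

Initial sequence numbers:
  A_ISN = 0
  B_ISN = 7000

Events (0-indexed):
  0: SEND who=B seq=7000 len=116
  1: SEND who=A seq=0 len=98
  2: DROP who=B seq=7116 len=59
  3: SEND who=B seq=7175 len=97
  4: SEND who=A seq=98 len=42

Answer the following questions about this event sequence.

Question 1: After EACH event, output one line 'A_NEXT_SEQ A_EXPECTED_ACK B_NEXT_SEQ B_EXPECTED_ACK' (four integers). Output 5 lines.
0 7116 7116 0
98 7116 7116 98
98 7116 7175 98
98 7116 7272 98
140 7116 7272 140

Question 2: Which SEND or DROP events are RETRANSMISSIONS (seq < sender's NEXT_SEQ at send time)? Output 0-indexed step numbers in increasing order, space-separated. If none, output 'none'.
Step 0: SEND seq=7000 -> fresh
Step 1: SEND seq=0 -> fresh
Step 2: DROP seq=7116 -> fresh
Step 3: SEND seq=7175 -> fresh
Step 4: SEND seq=98 -> fresh

Answer: none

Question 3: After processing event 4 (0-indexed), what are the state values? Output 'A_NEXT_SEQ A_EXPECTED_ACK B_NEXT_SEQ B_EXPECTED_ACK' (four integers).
After event 0: A_seq=0 A_ack=7116 B_seq=7116 B_ack=0
After event 1: A_seq=98 A_ack=7116 B_seq=7116 B_ack=98
After event 2: A_seq=98 A_ack=7116 B_seq=7175 B_ack=98
After event 3: A_seq=98 A_ack=7116 B_seq=7272 B_ack=98
After event 4: A_seq=140 A_ack=7116 B_seq=7272 B_ack=140

140 7116 7272 140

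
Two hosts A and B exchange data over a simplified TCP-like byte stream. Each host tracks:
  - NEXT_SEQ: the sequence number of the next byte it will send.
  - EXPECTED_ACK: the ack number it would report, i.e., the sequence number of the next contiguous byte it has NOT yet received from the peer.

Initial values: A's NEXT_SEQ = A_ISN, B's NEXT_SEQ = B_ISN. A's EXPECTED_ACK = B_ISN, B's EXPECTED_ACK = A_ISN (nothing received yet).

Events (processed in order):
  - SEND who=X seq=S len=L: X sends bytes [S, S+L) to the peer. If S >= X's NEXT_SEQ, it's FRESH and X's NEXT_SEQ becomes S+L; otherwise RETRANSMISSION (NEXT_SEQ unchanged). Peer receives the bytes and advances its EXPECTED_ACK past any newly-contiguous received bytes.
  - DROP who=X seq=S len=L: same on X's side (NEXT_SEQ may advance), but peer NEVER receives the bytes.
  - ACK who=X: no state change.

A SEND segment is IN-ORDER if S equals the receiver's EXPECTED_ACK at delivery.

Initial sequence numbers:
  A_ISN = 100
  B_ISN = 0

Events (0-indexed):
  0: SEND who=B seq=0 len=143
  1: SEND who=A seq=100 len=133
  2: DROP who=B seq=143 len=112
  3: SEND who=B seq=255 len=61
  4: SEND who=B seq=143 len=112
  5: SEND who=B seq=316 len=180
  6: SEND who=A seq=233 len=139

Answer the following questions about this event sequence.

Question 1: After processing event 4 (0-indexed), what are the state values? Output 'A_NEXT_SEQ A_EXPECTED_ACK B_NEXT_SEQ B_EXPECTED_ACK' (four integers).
After event 0: A_seq=100 A_ack=143 B_seq=143 B_ack=100
After event 1: A_seq=233 A_ack=143 B_seq=143 B_ack=233
After event 2: A_seq=233 A_ack=143 B_seq=255 B_ack=233
After event 3: A_seq=233 A_ack=143 B_seq=316 B_ack=233
After event 4: A_seq=233 A_ack=316 B_seq=316 B_ack=233

233 316 316 233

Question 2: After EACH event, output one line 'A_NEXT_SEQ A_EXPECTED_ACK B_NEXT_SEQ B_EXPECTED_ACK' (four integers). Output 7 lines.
100 143 143 100
233 143 143 233
233 143 255 233
233 143 316 233
233 316 316 233
233 496 496 233
372 496 496 372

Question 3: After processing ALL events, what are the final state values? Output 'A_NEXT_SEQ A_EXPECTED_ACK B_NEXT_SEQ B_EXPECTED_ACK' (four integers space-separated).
After event 0: A_seq=100 A_ack=143 B_seq=143 B_ack=100
After event 1: A_seq=233 A_ack=143 B_seq=143 B_ack=233
After event 2: A_seq=233 A_ack=143 B_seq=255 B_ack=233
After event 3: A_seq=233 A_ack=143 B_seq=316 B_ack=233
After event 4: A_seq=233 A_ack=316 B_seq=316 B_ack=233
After event 5: A_seq=233 A_ack=496 B_seq=496 B_ack=233
After event 6: A_seq=372 A_ack=496 B_seq=496 B_ack=372

Answer: 372 496 496 372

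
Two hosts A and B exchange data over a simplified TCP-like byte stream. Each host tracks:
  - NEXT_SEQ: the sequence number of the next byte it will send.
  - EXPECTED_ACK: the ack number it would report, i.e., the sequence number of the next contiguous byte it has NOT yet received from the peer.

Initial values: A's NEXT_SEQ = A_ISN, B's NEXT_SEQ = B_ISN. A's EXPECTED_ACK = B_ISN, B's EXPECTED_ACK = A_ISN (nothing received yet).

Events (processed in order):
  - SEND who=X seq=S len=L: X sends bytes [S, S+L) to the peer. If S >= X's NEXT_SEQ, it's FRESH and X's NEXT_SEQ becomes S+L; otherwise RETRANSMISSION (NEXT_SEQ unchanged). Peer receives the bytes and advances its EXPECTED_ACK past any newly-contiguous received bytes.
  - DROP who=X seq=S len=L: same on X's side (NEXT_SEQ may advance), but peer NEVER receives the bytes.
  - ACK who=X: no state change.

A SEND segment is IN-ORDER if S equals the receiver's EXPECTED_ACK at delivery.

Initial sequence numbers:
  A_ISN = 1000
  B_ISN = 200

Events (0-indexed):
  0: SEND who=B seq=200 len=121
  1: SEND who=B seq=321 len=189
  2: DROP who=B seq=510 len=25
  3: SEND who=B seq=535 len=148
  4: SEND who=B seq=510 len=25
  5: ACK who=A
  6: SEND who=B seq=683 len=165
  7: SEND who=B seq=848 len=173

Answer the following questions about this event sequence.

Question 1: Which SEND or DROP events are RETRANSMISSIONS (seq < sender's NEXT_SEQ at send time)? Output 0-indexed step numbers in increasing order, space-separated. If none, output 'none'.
Answer: 4

Derivation:
Step 0: SEND seq=200 -> fresh
Step 1: SEND seq=321 -> fresh
Step 2: DROP seq=510 -> fresh
Step 3: SEND seq=535 -> fresh
Step 4: SEND seq=510 -> retransmit
Step 6: SEND seq=683 -> fresh
Step 7: SEND seq=848 -> fresh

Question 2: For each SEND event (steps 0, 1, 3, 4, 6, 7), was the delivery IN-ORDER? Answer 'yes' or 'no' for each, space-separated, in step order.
Step 0: SEND seq=200 -> in-order
Step 1: SEND seq=321 -> in-order
Step 3: SEND seq=535 -> out-of-order
Step 4: SEND seq=510 -> in-order
Step 6: SEND seq=683 -> in-order
Step 7: SEND seq=848 -> in-order

Answer: yes yes no yes yes yes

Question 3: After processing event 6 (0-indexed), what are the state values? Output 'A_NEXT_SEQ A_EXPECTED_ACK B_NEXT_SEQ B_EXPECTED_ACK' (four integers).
After event 0: A_seq=1000 A_ack=321 B_seq=321 B_ack=1000
After event 1: A_seq=1000 A_ack=510 B_seq=510 B_ack=1000
After event 2: A_seq=1000 A_ack=510 B_seq=535 B_ack=1000
After event 3: A_seq=1000 A_ack=510 B_seq=683 B_ack=1000
After event 4: A_seq=1000 A_ack=683 B_seq=683 B_ack=1000
After event 5: A_seq=1000 A_ack=683 B_seq=683 B_ack=1000
After event 6: A_seq=1000 A_ack=848 B_seq=848 B_ack=1000

1000 848 848 1000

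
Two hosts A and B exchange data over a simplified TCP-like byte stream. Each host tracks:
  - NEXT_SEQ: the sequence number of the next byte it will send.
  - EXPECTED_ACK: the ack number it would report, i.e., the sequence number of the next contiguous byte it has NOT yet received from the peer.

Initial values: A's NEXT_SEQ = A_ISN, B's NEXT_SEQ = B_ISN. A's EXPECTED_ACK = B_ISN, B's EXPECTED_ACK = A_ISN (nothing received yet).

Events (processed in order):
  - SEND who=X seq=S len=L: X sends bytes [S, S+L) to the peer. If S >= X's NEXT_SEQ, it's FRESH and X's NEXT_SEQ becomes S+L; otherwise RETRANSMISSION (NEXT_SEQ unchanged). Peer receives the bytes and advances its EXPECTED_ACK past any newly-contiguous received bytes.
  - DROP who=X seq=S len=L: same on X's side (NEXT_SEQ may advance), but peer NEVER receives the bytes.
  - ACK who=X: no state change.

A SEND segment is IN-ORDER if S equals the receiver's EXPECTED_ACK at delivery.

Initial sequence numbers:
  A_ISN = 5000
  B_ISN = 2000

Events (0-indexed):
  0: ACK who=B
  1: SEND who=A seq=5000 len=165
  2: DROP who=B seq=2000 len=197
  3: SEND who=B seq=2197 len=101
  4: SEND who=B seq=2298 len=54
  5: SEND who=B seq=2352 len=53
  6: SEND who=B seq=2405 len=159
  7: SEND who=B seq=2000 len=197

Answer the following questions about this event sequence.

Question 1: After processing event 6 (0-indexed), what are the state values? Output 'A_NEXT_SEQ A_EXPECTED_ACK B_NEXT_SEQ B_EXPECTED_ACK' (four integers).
After event 0: A_seq=5000 A_ack=2000 B_seq=2000 B_ack=5000
After event 1: A_seq=5165 A_ack=2000 B_seq=2000 B_ack=5165
After event 2: A_seq=5165 A_ack=2000 B_seq=2197 B_ack=5165
After event 3: A_seq=5165 A_ack=2000 B_seq=2298 B_ack=5165
After event 4: A_seq=5165 A_ack=2000 B_seq=2352 B_ack=5165
After event 5: A_seq=5165 A_ack=2000 B_seq=2405 B_ack=5165
After event 6: A_seq=5165 A_ack=2000 B_seq=2564 B_ack=5165

5165 2000 2564 5165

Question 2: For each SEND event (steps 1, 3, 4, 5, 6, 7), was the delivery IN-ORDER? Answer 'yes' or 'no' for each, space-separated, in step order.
Answer: yes no no no no yes

Derivation:
Step 1: SEND seq=5000 -> in-order
Step 3: SEND seq=2197 -> out-of-order
Step 4: SEND seq=2298 -> out-of-order
Step 5: SEND seq=2352 -> out-of-order
Step 6: SEND seq=2405 -> out-of-order
Step 7: SEND seq=2000 -> in-order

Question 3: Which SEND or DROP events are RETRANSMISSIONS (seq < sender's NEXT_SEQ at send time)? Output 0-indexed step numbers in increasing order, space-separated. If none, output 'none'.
Step 1: SEND seq=5000 -> fresh
Step 2: DROP seq=2000 -> fresh
Step 3: SEND seq=2197 -> fresh
Step 4: SEND seq=2298 -> fresh
Step 5: SEND seq=2352 -> fresh
Step 6: SEND seq=2405 -> fresh
Step 7: SEND seq=2000 -> retransmit

Answer: 7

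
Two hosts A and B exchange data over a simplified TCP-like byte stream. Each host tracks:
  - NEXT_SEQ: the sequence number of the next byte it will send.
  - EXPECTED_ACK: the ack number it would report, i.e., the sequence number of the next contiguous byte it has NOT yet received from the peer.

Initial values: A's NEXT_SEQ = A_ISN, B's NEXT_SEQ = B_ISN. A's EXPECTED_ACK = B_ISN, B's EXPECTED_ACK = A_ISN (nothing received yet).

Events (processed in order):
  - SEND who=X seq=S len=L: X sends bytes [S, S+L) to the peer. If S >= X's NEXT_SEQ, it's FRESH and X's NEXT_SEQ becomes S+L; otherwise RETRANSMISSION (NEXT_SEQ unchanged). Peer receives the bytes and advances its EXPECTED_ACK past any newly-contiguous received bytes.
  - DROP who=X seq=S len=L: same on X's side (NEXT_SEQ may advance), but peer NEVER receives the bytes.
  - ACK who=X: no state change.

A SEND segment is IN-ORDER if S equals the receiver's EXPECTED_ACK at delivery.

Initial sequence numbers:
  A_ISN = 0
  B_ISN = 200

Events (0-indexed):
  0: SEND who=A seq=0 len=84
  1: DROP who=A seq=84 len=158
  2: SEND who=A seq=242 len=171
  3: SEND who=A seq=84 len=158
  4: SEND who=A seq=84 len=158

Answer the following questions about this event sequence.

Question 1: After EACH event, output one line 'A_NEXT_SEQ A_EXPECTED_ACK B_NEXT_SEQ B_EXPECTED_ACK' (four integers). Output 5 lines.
84 200 200 84
242 200 200 84
413 200 200 84
413 200 200 413
413 200 200 413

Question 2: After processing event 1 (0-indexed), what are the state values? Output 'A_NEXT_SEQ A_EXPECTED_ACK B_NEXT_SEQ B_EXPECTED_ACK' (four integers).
After event 0: A_seq=84 A_ack=200 B_seq=200 B_ack=84
After event 1: A_seq=242 A_ack=200 B_seq=200 B_ack=84

242 200 200 84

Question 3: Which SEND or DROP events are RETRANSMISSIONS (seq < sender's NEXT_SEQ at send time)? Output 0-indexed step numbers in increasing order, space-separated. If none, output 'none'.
Answer: 3 4

Derivation:
Step 0: SEND seq=0 -> fresh
Step 1: DROP seq=84 -> fresh
Step 2: SEND seq=242 -> fresh
Step 3: SEND seq=84 -> retransmit
Step 4: SEND seq=84 -> retransmit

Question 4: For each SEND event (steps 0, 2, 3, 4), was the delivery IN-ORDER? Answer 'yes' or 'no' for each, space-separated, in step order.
Answer: yes no yes no

Derivation:
Step 0: SEND seq=0 -> in-order
Step 2: SEND seq=242 -> out-of-order
Step 3: SEND seq=84 -> in-order
Step 4: SEND seq=84 -> out-of-order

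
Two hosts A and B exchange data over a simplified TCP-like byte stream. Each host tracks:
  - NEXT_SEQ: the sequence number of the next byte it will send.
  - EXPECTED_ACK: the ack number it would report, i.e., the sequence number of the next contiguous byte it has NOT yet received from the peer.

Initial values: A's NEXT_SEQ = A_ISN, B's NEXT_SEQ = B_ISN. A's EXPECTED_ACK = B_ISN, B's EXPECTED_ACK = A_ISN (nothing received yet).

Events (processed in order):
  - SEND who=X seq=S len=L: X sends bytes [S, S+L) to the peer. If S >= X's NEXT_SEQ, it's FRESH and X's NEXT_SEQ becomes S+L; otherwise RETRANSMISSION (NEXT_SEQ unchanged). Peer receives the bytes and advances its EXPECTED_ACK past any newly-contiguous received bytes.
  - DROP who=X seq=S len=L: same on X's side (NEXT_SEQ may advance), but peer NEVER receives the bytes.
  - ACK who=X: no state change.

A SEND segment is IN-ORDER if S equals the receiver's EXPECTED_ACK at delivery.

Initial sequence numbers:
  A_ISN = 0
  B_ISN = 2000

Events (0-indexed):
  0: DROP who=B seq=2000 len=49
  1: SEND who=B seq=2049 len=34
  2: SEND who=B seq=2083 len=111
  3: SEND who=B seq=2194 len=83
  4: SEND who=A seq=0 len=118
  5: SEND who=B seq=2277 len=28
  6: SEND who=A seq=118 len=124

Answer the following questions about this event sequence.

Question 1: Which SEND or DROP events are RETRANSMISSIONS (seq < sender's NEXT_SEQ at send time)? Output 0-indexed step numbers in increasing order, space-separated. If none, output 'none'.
Step 0: DROP seq=2000 -> fresh
Step 1: SEND seq=2049 -> fresh
Step 2: SEND seq=2083 -> fresh
Step 3: SEND seq=2194 -> fresh
Step 4: SEND seq=0 -> fresh
Step 5: SEND seq=2277 -> fresh
Step 6: SEND seq=118 -> fresh

Answer: none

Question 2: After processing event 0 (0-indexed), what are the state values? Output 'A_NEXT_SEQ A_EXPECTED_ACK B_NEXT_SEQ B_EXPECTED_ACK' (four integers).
After event 0: A_seq=0 A_ack=2000 B_seq=2049 B_ack=0

0 2000 2049 0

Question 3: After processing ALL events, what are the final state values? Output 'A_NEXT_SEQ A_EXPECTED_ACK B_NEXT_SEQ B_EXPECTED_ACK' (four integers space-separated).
After event 0: A_seq=0 A_ack=2000 B_seq=2049 B_ack=0
After event 1: A_seq=0 A_ack=2000 B_seq=2083 B_ack=0
After event 2: A_seq=0 A_ack=2000 B_seq=2194 B_ack=0
After event 3: A_seq=0 A_ack=2000 B_seq=2277 B_ack=0
After event 4: A_seq=118 A_ack=2000 B_seq=2277 B_ack=118
After event 5: A_seq=118 A_ack=2000 B_seq=2305 B_ack=118
After event 6: A_seq=242 A_ack=2000 B_seq=2305 B_ack=242

Answer: 242 2000 2305 242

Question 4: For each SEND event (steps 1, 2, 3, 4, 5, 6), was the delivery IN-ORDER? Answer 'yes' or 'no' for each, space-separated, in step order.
Step 1: SEND seq=2049 -> out-of-order
Step 2: SEND seq=2083 -> out-of-order
Step 3: SEND seq=2194 -> out-of-order
Step 4: SEND seq=0 -> in-order
Step 5: SEND seq=2277 -> out-of-order
Step 6: SEND seq=118 -> in-order

Answer: no no no yes no yes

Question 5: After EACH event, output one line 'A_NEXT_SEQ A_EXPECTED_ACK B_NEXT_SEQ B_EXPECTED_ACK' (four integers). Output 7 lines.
0 2000 2049 0
0 2000 2083 0
0 2000 2194 0
0 2000 2277 0
118 2000 2277 118
118 2000 2305 118
242 2000 2305 242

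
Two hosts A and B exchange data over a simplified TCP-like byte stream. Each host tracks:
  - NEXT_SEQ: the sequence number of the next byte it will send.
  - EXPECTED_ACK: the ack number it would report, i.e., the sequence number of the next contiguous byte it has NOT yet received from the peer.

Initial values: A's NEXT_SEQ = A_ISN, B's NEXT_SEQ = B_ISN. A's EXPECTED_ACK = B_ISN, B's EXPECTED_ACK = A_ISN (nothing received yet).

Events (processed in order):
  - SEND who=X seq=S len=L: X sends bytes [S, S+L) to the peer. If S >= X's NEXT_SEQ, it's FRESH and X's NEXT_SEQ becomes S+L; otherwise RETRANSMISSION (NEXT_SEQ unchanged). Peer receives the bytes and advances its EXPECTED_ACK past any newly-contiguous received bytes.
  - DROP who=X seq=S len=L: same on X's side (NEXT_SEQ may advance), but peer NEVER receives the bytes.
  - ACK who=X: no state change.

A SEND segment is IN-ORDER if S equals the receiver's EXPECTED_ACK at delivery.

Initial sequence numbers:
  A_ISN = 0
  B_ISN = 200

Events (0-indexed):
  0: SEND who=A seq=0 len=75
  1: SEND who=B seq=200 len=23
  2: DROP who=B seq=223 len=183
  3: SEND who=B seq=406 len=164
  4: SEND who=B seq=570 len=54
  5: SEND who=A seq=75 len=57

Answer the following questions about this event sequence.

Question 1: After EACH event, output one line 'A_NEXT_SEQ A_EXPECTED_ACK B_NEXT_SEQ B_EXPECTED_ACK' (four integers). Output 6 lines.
75 200 200 75
75 223 223 75
75 223 406 75
75 223 570 75
75 223 624 75
132 223 624 132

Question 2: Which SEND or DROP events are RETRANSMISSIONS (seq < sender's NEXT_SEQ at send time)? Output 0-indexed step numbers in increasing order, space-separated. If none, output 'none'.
Step 0: SEND seq=0 -> fresh
Step 1: SEND seq=200 -> fresh
Step 2: DROP seq=223 -> fresh
Step 3: SEND seq=406 -> fresh
Step 4: SEND seq=570 -> fresh
Step 5: SEND seq=75 -> fresh

Answer: none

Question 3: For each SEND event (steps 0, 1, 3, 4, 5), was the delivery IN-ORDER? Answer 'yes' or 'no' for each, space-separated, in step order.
Answer: yes yes no no yes

Derivation:
Step 0: SEND seq=0 -> in-order
Step 1: SEND seq=200 -> in-order
Step 3: SEND seq=406 -> out-of-order
Step 4: SEND seq=570 -> out-of-order
Step 5: SEND seq=75 -> in-order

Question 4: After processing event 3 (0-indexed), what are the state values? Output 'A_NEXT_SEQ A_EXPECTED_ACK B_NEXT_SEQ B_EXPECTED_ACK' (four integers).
After event 0: A_seq=75 A_ack=200 B_seq=200 B_ack=75
After event 1: A_seq=75 A_ack=223 B_seq=223 B_ack=75
After event 2: A_seq=75 A_ack=223 B_seq=406 B_ack=75
After event 3: A_seq=75 A_ack=223 B_seq=570 B_ack=75

75 223 570 75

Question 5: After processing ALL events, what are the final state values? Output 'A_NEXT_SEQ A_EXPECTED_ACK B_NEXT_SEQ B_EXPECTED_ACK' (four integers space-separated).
After event 0: A_seq=75 A_ack=200 B_seq=200 B_ack=75
After event 1: A_seq=75 A_ack=223 B_seq=223 B_ack=75
After event 2: A_seq=75 A_ack=223 B_seq=406 B_ack=75
After event 3: A_seq=75 A_ack=223 B_seq=570 B_ack=75
After event 4: A_seq=75 A_ack=223 B_seq=624 B_ack=75
After event 5: A_seq=132 A_ack=223 B_seq=624 B_ack=132

Answer: 132 223 624 132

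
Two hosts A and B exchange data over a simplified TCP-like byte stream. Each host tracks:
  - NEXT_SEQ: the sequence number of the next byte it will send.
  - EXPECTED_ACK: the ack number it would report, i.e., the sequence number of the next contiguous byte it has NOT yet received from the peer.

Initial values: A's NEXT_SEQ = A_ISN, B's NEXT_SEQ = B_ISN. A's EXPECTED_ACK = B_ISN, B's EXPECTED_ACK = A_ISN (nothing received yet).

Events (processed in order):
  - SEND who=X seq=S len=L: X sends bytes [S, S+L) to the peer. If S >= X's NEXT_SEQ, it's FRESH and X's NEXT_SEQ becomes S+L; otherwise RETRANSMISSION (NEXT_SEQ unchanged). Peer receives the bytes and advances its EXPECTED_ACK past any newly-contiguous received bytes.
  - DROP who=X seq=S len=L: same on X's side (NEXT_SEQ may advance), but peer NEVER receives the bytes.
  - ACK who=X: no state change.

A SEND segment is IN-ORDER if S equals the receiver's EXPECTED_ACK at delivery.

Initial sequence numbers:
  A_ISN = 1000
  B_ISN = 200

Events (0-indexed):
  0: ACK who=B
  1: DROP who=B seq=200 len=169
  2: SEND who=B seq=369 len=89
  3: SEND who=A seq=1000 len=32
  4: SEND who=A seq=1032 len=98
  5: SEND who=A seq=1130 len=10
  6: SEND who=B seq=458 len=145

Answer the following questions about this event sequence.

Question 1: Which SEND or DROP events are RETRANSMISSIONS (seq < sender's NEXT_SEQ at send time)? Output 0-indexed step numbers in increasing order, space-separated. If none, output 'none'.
Step 1: DROP seq=200 -> fresh
Step 2: SEND seq=369 -> fresh
Step 3: SEND seq=1000 -> fresh
Step 4: SEND seq=1032 -> fresh
Step 5: SEND seq=1130 -> fresh
Step 6: SEND seq=458 -> fresh

Answer: none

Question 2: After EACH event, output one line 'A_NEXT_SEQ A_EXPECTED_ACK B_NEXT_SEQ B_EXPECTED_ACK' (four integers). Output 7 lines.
1000 200 200 1000
1000 200 369 1000
1000 200 458 1000
1032 200 458 1032
1130 200 458 1130
1140 200 458 1140
1140 200 603 1140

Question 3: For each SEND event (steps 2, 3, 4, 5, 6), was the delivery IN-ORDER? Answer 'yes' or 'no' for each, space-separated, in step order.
Step 2: SEND seq=369 -> out-of-order
Step 3: SEND seq=1000 -> in-order
Step 4: SEND seq=1032 -> in-order
Step 5: SEND seq=1130 -> in-order
Step 6: SEND seq=458 -> out-of-order

Answer: no yes yes yes no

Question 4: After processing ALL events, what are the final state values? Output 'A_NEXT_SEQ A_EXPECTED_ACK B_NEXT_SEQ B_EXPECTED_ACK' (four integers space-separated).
Answer: 1140 200 603 1140

Derivation:
After event 0: A_seq=1000 A_ack=200 B_seq=200 B_ack=1000
After event 1: A_seq=1000 A_ack=200 B_seq=369 B_ack=1000
After event 2: A_seq=1000 A_ack=200 B_seq=458 B_ack=1000
After event 3: A_seq=1032 A_ack=200 B_seq=458 B_ack=1032
After event 4: A_seq=1130 A_ack=200 B_seq=458 B_ack=1130
After event 5: A_seq=1140 A_ack=200 B_seq=458 B_ack=1140
After event 6: A_seq=1140 A_ack=200 B_seq=603 B_ack=1140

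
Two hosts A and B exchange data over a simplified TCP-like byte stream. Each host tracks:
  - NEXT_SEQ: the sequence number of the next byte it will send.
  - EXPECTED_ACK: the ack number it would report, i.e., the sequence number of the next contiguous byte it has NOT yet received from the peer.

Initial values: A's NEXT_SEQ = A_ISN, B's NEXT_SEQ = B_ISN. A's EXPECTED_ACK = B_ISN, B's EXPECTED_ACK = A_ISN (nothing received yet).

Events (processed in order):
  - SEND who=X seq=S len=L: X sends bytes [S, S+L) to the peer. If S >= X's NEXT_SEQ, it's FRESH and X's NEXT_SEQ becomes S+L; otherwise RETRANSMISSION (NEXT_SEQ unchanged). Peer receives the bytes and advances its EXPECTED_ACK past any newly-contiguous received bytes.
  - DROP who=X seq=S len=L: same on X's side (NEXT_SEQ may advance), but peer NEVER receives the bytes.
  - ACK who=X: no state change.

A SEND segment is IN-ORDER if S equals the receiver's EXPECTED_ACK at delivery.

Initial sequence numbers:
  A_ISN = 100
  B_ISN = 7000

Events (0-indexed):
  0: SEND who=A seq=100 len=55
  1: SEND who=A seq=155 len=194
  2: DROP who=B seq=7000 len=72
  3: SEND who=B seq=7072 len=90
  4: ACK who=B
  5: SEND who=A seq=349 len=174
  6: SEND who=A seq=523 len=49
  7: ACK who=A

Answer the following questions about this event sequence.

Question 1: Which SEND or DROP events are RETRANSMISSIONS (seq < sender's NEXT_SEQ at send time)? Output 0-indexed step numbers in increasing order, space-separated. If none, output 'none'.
Step 0: SEND seq=100 -> fresh
Step 1: SEND seq=155 -> fresh
Step 2: DROP seq=7000 -> fresh
Step 3: SEND seq=7072 -> fresh
Step 5: SEND seq=349 -> fresh
Step 6: SEND seq=523 -> fresh

Answer: none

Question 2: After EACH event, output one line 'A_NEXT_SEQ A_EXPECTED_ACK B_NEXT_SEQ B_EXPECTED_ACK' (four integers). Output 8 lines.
155 7000 7000 155
349 7000 7000 349
349 7000 7072 349
349 7000 7162 349
349 7000 7162 349
523 7000 7162 523
572 7000 7162 572
572 7000 7162 572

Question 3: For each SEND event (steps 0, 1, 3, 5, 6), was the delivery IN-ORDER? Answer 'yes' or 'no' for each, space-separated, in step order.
Step 0: SEND seq=100 -> in-order
Step 1: SEND seq=155 -> in-order
Step 3: SEND seq=7072 -> out-of-order
Step 5: SEND seq=349 -> in-order
Step 6: SEND seq=523 -> in-order

Answer: yes yes no yes yes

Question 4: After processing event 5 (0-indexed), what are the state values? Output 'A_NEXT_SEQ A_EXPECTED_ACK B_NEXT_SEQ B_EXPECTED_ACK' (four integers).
After event 0: A_seq=155 A_ack=7000 B_seq=7000 B_ack=155
After event 1: A_seq=349 A_ack=7000 B_seq=7000 B_ack=349
After event 2: A_seq=349 A_ack=7000 B_seq=7072 B_ack=349
After event 3: A_seq=349 A_ack=7000 B_seq=7162 B_ack=349
After event 4: A_seq=349 A_ack=7000 B_seq=7162 B_ack=349
After event 5: A_seq=523 A_ack=7000 B_seq=7162 B_ack=523

523 7000 7162 523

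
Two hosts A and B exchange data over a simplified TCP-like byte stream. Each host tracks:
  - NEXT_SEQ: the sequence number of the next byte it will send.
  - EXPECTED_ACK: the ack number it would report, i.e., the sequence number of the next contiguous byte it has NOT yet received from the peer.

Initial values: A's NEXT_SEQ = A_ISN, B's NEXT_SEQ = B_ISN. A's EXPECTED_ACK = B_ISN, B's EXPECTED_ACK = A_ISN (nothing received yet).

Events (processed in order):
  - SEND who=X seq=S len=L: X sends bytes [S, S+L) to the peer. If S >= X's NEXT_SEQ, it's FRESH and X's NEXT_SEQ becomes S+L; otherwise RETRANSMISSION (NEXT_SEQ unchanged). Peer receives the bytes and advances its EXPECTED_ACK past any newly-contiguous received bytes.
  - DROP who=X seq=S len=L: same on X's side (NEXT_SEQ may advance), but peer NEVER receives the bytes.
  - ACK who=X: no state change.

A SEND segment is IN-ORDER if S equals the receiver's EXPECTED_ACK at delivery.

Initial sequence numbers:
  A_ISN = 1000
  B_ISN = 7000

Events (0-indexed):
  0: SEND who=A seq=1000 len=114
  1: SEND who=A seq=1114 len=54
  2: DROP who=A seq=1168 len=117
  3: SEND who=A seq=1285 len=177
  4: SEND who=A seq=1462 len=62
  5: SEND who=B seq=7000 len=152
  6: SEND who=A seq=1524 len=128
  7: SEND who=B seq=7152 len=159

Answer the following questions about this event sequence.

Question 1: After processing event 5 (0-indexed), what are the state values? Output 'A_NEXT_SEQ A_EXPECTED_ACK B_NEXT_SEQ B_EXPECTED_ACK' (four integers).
After event 0: A_seq=1114 A_ack=7000 B_seq=7000 B_ack=1114
After event 1: A_seq=1168 A_ack=7000 B_seq=7000 B_ack=1168
After event 2: A_seq=1285 A_ack=7000 B_seq=7000 B_ack=1168
After event 3: A_seq=1462 A_ack=7000 B_seq=7000 B_ack=1168
After event 4: A_seq=1524 A_ack=7000 B_seq=7000 B_ack=1168
After event 5: A_seq=1524 A_ack=7152 B_seq=7152 B_ack=1168

1524 7152 7152 1168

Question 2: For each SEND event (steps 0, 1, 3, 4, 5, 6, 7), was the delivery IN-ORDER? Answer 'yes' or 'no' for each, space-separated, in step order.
Step 0: SEND seq=1000 -> in-order
Step 1: SEND seq=1114 -> in-order
Step 3: SEND seq=1285 -> out-of-order
Step 4: SEND seq=1462 -> out-of-order
Step 5: SEND seq=7000 -> in-order
Step 6: SEND seq=1524 -> out-of-order
Step 7: SEND seq=7152 -> in-order

Answer: yes yes no no yes no yes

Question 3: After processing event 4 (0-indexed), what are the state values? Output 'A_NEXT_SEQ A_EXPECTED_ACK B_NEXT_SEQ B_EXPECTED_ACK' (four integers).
After event 0: A_seq=1114 A_ack=7000 B_seq=7000 B_ack=1114
After event 1: A_seq=1168 A_ack=7000 B_seq=7000 B_ack=1168
After event 2: A_seq=1285 A_ack=7000 B_seq=7000 B_ack=1168
After event 3: A_seq=1462 A_ack=7000 B_seq=7000 B_ack=1168
After event 4: A_seq=1524 A_ack=7000 B_seq=7000 B_ack=1168

1524 7000 7000 1168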